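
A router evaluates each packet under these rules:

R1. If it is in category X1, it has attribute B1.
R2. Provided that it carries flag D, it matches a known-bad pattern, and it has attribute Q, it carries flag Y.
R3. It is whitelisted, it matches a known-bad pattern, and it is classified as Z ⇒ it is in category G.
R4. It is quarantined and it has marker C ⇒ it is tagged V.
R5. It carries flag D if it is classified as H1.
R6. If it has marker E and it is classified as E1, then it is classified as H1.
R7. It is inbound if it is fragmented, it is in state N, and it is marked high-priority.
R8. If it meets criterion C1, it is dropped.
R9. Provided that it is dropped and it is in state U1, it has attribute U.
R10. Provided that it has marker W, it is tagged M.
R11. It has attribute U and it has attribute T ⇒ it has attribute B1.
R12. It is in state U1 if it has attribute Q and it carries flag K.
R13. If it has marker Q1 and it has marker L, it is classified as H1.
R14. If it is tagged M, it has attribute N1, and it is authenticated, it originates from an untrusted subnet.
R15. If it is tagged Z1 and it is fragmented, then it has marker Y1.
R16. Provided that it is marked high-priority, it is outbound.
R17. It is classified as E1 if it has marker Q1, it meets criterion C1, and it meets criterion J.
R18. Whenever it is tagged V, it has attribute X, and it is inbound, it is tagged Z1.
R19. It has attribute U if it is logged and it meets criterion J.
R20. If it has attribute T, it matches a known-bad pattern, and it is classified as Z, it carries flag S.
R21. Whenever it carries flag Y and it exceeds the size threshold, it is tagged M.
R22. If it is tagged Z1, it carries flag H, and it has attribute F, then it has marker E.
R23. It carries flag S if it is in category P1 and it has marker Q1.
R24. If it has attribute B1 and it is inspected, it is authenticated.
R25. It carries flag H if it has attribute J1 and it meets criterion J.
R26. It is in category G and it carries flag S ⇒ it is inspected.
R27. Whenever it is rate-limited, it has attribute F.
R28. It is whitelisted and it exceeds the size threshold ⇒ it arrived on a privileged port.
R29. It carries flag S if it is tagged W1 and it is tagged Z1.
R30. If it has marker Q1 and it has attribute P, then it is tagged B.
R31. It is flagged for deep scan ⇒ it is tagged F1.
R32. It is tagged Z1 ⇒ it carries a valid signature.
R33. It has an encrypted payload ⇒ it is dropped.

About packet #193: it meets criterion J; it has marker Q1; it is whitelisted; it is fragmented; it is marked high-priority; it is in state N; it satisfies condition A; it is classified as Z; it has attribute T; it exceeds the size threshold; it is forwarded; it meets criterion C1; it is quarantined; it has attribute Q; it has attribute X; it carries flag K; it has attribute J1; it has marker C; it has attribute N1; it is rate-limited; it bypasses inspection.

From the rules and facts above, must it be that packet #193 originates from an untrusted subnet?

No

Forward chaining from the given facts derives: is tagged V, is inbound, is dropped, is in state U1, is outbound, is classified as E1, is tagged Z1, carries flag H, has attribute F, arrived on a privileged port, carries a valid signature, has attribute U, has attribute B1, has marker Y1, has marker E, is classified as H1, carries flag D.
The only rule concluding "it originates from an untrusted subnet" is R14, which needs "it is tagged M"; that is never established.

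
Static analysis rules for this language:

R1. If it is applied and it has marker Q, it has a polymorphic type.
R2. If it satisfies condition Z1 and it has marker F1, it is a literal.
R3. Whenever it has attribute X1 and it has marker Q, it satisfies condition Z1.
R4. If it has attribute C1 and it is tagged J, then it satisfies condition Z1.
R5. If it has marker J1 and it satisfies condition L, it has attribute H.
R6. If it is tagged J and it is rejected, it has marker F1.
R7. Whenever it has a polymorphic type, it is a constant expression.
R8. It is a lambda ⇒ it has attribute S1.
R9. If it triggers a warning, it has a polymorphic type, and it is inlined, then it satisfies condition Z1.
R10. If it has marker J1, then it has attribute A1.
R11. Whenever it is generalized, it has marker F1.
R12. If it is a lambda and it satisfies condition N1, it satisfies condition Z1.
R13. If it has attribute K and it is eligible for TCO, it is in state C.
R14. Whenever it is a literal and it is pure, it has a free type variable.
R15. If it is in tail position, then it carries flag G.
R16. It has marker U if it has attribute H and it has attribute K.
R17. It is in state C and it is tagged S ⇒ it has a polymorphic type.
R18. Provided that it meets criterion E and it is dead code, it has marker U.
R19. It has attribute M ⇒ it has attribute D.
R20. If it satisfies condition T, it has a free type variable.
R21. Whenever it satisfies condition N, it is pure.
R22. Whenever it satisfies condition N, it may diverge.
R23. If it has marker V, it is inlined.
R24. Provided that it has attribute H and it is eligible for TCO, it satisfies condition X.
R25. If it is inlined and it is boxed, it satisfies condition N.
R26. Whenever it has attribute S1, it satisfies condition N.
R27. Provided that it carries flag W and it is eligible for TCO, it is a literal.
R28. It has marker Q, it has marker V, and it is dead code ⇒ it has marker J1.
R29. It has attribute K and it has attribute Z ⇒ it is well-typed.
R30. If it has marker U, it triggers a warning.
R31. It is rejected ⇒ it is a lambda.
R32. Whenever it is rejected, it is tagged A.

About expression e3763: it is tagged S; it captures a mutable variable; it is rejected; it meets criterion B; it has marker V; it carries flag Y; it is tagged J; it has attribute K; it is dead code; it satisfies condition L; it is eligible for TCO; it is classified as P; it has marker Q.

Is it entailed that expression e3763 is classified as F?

Forward chaining from the given facts derives: has marker F1, is in state C, has a polymorphic type, is inlined, has marker J1, is a lambda, is tagged A, has attribute H, is a constant expression, has attribute S1, has attribute A1, has marker U, satisfies condition X, satisfies condition N, triggers a warning, satisfies condition Z1, is pure, may diverge, is a literal, has a free type variable.
No rule has "it is classified as F" as its conclusion, and it is not among the given facts.

No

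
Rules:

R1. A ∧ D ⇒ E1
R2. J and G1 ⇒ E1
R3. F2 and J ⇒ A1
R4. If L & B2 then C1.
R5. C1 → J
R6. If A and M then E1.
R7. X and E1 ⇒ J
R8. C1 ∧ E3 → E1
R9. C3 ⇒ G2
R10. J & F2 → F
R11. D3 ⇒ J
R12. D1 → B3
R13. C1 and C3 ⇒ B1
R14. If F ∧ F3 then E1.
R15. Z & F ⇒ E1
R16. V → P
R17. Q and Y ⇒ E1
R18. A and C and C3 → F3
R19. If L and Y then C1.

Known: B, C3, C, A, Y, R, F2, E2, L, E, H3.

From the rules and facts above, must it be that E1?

F3  (by R18: A, C, C3)
C1  (by R19: L, Y)
J  (by R5: C1)
F  (by R10: J, F2)
E1  (by R14: F, F3)

Yes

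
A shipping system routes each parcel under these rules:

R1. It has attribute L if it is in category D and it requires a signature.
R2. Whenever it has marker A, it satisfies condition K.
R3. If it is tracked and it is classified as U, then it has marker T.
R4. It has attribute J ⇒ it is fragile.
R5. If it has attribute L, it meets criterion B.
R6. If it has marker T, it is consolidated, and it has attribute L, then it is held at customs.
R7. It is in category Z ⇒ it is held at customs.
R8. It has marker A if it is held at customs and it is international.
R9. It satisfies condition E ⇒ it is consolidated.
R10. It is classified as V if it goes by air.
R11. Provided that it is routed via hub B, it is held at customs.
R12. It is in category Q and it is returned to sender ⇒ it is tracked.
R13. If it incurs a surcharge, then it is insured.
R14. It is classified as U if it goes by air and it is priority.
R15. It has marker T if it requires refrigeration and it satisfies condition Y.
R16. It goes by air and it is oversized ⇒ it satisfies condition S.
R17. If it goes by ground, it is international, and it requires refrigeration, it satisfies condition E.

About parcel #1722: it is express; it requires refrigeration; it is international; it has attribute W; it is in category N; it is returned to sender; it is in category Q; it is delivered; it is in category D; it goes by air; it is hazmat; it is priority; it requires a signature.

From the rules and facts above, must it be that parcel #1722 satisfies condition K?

No

Forward chaining from the given facts derives: has attribute L, meets criterion B, is classified as V, is tracked, is classified as U, has marker T.
The only rule concluding "it satisfies condition K" is R2, which needs "it has marker A"; that is never established.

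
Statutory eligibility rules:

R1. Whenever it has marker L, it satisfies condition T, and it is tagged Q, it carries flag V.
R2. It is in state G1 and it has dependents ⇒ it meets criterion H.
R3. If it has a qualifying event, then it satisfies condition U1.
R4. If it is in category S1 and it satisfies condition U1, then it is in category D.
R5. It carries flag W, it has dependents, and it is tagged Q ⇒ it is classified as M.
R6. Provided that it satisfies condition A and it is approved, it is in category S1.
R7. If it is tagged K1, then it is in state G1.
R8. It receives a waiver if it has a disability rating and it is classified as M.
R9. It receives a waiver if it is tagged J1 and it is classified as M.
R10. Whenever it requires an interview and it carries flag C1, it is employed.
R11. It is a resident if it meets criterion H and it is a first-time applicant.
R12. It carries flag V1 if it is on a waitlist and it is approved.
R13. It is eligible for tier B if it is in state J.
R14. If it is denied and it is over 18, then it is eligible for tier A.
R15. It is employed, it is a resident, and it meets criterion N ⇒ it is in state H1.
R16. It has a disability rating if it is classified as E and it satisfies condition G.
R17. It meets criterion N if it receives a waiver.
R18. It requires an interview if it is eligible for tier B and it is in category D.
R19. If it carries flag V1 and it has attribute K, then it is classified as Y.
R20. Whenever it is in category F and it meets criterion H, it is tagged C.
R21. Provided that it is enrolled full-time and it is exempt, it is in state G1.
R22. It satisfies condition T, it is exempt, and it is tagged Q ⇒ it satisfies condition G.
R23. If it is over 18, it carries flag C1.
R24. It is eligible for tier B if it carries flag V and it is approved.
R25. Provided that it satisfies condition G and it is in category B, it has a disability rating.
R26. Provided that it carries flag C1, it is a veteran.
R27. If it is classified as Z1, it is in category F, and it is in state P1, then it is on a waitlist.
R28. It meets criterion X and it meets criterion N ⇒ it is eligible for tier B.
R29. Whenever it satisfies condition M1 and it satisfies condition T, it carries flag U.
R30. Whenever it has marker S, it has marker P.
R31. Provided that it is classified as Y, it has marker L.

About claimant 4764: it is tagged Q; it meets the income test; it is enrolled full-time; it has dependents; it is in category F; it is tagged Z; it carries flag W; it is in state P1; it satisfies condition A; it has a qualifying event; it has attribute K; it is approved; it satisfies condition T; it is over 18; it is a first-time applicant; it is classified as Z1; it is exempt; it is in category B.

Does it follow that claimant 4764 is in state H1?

By R3 (it has a qualifying event): it satisfies condition U1.
By R5 (it carries flag W, it has dependents, it is tagged Q): it is classified as M.
By R6 (it satisfies condition A, it is approved): it is in category S1.
By R21 (it is enrolled full-time, it is exempt): it is in state G1.
By R22 (it satisfies condition T, it is exempt, it is tagged Q): it satisfies condition G.
By R23 (it is over 18): it carries flag C1.
By R25 (it satisfies condition G, it is in category B): it has a disability rating.
By R27 (it is classified as Z1, it is in category F, it is in state P1): it is on a waitlist.
By R2 (it is in state G1, it has dependents): it meets criterion H.
By R4 (it is in category S1, it satisfies condition U1): it is in category D.
By R8 (it has a disability rating, it is classified as M): it receives a waiver.
By R11 (it meets criterion H, it is a first-time applicant): it is a resident.
By R12 (it is on a waitlist, it is approved): it carries flag V1.
By R17 (it receives a waiver): it meets criterion N.
By R19 (it carries flag V1, it has attribute K): it is classified as Y.
By R31 (it is classified as Y): it has marker L.
By R1 (it has marker L, it satisfies condition T, it is tagged Q): it carries flag V.
By R24 (it carries flag V, it is approved): it is eligible for tier B.
By R18 (it is eligible for tier B, it is in category D): it requires an interview.
By R10 (it requires an interview, it carries flag C1): it is employed.
By R15 (it is employed, it is a resident, it meets criterion N): it is in state H1.

Yes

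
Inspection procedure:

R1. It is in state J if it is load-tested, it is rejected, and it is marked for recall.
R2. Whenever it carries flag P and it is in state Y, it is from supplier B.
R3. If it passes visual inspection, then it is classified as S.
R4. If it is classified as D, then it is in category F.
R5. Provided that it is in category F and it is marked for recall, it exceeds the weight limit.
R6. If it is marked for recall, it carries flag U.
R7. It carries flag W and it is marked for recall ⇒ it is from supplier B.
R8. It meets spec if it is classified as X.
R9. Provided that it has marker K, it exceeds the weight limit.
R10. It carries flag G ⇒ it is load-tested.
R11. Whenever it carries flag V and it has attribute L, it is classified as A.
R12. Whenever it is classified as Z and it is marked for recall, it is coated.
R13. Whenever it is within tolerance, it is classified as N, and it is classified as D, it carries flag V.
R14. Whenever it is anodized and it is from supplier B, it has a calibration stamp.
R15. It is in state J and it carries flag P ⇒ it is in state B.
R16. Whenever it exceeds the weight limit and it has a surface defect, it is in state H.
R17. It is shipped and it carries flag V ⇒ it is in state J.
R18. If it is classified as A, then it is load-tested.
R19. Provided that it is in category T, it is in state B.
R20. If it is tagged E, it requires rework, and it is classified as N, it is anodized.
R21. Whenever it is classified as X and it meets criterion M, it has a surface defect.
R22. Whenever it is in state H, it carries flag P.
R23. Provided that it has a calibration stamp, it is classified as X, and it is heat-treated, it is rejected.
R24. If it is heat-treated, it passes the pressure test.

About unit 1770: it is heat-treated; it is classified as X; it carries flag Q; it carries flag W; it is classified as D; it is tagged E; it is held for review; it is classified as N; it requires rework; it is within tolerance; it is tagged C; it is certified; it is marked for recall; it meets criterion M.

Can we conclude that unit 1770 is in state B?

Forward chaining from the given facts derives: is in category F, exceeds the weight limit, carries flag U, is from supplier B, meets spec, carries flag V, is anodized, has a surface defect, passes the pressure test, has a calibration stamp, is in state H, carries flag P, is rejected.
Rules concluding "it is in state B": R15 needs "it is in state J"; R19 needs "it is in category T" — none of these are established.

No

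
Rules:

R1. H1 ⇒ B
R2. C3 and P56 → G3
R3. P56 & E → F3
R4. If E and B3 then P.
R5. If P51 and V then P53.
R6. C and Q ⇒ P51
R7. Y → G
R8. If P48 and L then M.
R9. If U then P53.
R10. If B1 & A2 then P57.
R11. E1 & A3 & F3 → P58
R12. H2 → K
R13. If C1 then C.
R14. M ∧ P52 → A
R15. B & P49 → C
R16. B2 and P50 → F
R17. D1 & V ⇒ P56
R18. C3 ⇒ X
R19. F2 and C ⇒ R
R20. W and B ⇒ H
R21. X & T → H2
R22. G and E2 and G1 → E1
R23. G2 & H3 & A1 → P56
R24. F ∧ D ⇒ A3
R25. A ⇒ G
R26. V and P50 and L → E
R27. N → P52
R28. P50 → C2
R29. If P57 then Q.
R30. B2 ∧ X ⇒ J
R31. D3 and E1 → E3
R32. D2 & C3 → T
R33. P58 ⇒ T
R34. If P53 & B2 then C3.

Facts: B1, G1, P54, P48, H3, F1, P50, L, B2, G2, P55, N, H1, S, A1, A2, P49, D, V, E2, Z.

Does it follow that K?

B  (by R1: H1)
M  (by R8: P48, L)
P57  (by R10: B1, A2)
C  (by R15: B, P49)
F  (by R16: B2, P50)
P56  (by R23: G2, H3, A1)
A3  (by R24: F, D)
E  (by R26: V, P50, L)
P52  (by R27: N)
Q  (by R29: P57)
F3  (by R3: P56, E)
P51  (by R6: C, Q)
A  (by R14: M, P52)
G  (by R25: A)
P53  (by R5: P51, V)
E1  (by R22: G, E2, G1)
C3  (by R34: P53, B2)
P58  (by R11: E1, A3, F3)
X  (by R18: C3)
T  (by R33: P58)
H2  (by R21: X, T)
K  (by R12: H2)

Yes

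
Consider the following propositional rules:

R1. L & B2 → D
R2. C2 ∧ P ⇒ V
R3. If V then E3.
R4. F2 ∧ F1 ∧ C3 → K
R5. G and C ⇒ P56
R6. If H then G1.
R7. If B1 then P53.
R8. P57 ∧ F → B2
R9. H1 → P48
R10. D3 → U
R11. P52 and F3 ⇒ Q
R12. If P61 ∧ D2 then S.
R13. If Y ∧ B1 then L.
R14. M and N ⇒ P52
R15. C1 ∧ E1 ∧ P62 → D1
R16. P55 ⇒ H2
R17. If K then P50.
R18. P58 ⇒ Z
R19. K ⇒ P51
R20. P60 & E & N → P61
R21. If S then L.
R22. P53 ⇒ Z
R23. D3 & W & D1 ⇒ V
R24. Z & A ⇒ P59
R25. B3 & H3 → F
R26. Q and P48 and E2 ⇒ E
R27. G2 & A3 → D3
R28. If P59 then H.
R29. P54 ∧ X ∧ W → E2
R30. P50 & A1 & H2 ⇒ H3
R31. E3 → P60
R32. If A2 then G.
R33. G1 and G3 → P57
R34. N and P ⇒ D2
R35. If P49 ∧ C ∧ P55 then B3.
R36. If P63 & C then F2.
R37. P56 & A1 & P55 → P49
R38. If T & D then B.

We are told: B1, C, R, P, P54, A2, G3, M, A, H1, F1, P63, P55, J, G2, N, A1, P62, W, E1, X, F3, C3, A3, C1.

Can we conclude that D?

Yes

P53  (by R7: B1)
P48  (by R9: H1)
P52  (by R14: M, N)
D1  (by R15: C1, E1, P62)
H2  (by R16: P55)
Z  (by R22: P53)
P59  (by R24: Z, A)
D3  (by R27: G2, A3)
H  (by R28: P59)
E2  (by R29: P54, X, W)
G  (by R32: A2)
D2  (by R34: N, P)
F2  (by R36: P63, C)
K  (by R4: F2, F1, C3)
P56  (by R5: G, C)
G1  (by R6: H)
Q  (by R11: P52, F3)
P50  (by R17: K)
V  (by R23: D3, W, D1)
E  (by R26: Q, P48, E2)
H3  (by R30: P50, A1, H2)
P57  (by R33: G1, G3)
P49  (by R37: P56, A1, P55)
E3  (by R3: V)
P60  (by R31: E3)
B3  (by R35: P49, C, P55)
P61  (by R20: P60, E, N)
F  (by R25: B3, H3)
B2  (by R8: P57, F)
S  (by R12: P61, D2)
L  (by R21: S)
D  (by R1: L, B2)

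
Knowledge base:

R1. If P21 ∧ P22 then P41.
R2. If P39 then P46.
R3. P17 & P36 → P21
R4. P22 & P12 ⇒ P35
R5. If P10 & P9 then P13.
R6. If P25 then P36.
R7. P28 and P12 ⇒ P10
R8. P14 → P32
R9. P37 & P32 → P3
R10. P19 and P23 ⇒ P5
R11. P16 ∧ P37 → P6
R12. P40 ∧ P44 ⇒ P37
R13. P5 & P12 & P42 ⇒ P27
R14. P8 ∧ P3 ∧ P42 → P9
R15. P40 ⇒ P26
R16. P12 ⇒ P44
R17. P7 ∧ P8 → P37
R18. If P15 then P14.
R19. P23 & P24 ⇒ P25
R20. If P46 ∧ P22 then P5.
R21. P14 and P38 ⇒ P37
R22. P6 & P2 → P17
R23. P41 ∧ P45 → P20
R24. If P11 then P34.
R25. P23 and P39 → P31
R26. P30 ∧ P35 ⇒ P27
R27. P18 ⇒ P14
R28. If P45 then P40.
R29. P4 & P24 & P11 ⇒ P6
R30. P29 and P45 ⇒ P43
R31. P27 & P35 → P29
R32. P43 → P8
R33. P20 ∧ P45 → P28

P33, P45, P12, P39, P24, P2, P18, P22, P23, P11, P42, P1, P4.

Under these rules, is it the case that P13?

P46  (by R2: P39)
P35  (by R4: P22, P12)
P44  (by R16: P12)
P25  (by R19: P23, P24)
P5  (by R20: P46, P22)
P14  (by R27: P18)
P40  (by R28: P45)
P6  (by R29: P4, P24, P11)
P36  (by R6: P25)
P32  (by R8: P14)
P37  (by R12: P40, P44)
P27  (by R13: P5, P12, P42)
P17  (by R22: P6, P2)
P29  (by R31: P27, P35)
P21  (by R3: P17, P36)
P3  (by R9: P37, P32)
P43  (by R30: P29, P45)
P8  (by R32: P43)
P41  (by R1: P21, P22)
P9  (by R14: P8, P3, P42)
P20  (by R23: P41, P45)
P28  (by R33: P20, P45)
P10  (by R7: P28, P12)
P13  (by R5: P10, P9)

Yes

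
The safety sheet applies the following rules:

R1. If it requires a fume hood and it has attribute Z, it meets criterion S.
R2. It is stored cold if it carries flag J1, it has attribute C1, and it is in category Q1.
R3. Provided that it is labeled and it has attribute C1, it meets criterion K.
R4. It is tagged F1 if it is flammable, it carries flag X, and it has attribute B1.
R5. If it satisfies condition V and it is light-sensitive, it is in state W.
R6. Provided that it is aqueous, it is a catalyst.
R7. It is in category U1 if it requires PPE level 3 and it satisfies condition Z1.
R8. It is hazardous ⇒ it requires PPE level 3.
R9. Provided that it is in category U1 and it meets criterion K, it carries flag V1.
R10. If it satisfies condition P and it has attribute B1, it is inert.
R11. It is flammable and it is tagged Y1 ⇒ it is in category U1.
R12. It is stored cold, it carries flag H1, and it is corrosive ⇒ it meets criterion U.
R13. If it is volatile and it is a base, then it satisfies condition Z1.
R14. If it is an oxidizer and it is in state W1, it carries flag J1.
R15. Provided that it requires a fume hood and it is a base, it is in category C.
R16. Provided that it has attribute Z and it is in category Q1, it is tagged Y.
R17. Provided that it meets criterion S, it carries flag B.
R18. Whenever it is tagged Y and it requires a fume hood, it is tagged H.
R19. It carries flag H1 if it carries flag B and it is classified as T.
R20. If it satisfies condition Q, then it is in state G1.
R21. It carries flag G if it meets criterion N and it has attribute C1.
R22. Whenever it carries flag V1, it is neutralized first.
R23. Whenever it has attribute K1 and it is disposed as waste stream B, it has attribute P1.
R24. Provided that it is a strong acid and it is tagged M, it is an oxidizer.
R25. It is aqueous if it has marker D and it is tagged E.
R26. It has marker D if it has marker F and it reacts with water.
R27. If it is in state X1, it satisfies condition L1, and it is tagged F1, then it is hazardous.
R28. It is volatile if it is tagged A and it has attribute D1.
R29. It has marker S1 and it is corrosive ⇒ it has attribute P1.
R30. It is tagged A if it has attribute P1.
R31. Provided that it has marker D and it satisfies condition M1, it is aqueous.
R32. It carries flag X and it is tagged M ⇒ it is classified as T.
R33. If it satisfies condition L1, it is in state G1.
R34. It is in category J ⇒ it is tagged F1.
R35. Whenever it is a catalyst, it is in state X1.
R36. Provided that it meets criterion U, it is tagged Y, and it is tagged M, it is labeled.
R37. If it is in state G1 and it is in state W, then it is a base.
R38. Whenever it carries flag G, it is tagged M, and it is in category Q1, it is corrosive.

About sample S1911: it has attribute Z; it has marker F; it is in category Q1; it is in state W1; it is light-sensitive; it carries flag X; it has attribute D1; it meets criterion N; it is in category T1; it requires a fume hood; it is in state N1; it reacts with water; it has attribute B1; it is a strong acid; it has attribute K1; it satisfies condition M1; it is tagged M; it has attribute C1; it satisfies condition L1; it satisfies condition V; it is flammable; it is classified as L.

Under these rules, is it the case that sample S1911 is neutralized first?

Forward chaining from the given facts derives: meets criterion S, is tagged F1, is in state W, is tagged Y, carries flag B, is tagged H, carries flag G, is an oxidizer, has marker D, is aqueous, is classified as T, is in state G1, is a base, is corrosive, is a catalyst, carries flag J1, is in category C, carries flag H1, is in state X1, is stored cold, meets criterion U, is hazardous, is labeled, meets criterion K, requires PPE level 3.
The only rule concluding "it is neutralized first" is R22, which needs "it carries flag V1"; that is never established.

No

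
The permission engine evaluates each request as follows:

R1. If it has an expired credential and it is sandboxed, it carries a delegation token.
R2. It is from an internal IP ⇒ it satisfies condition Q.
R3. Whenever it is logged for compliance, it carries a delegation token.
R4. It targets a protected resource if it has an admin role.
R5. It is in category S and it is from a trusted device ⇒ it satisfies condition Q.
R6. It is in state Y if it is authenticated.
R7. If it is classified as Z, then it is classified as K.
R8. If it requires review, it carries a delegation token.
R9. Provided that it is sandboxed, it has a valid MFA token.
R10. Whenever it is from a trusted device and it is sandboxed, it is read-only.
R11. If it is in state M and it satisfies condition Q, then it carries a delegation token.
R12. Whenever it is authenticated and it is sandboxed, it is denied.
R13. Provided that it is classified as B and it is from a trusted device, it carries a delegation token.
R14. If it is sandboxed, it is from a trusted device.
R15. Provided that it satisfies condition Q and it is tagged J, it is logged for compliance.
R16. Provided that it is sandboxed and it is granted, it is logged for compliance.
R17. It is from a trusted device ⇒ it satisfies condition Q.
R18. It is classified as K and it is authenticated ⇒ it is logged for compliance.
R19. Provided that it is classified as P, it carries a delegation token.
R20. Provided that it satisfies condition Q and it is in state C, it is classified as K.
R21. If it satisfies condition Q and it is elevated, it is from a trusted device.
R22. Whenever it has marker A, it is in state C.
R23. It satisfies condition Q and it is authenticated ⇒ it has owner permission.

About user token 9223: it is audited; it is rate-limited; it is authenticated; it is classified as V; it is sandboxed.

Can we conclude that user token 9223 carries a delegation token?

No

Forward chaining from the given facts derives: is in state Y, has a valid MFA token, is denied, is from a trusted device, satisfies condition Q, has owner permission, is read-only.
Rules concluding "it carries a delegation token": R1 needs "it has an expired credential"; R3 needs "it is logged for compliance"; R8 needs "it requires review"; R11 needs "it is in state M"; R13 needs "it is classified as B"; R19 needs "it is classified as P" — none of these are established.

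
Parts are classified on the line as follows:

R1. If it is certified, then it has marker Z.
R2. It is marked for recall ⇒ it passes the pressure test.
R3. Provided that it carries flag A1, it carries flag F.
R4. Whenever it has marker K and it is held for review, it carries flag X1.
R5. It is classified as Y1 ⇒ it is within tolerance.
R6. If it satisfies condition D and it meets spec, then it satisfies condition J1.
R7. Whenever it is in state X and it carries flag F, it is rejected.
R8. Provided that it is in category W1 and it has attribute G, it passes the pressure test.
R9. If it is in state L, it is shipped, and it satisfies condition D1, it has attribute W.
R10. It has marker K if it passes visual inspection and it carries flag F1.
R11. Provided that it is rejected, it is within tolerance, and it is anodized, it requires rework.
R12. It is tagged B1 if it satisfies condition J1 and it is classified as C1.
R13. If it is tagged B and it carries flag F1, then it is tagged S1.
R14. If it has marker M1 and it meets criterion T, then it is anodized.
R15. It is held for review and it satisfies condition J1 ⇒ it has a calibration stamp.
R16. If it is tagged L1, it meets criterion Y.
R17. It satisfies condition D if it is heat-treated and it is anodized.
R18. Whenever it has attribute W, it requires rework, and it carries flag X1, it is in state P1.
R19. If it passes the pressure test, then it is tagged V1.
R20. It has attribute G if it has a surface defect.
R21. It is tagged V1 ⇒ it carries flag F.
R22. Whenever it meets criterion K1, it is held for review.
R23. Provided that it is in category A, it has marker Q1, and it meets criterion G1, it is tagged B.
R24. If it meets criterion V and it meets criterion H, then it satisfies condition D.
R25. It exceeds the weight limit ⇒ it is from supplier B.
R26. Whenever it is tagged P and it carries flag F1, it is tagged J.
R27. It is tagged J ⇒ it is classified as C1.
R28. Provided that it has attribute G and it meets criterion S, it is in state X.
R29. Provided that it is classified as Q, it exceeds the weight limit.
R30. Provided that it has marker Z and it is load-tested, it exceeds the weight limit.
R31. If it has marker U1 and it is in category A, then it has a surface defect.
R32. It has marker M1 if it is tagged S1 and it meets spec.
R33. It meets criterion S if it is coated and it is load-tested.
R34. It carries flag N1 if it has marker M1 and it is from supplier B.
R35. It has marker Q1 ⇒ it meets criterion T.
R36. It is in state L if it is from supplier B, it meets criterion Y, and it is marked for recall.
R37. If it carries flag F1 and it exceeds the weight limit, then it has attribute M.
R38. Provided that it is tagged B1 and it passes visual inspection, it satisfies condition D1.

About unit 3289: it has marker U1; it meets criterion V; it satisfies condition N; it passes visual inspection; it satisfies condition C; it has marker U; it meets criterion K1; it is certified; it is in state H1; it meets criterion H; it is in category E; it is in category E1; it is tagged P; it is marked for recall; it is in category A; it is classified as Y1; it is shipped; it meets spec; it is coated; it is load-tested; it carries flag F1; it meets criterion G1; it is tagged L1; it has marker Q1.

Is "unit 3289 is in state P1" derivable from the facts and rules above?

Yes

By R1 (it is certified): it has marker Z.
By R2 (it is marked for recall): it passes the pressure test.
By R5 (it is classified as Y1): it is within tolerance.
By R10 (it passes visual inspection, it carries flag F1): it has marker K.
By R16 (it is tagged L1): it meets criterion Y.
By R19 (it passes the pressure test): it is tagged V1.
By R21 (it is tagged V1): it carries flag F.
By R22 (it meets criterion K1): it is held for review.
By R23 (it is in category A, it has marker Q1, it meets criterion G1): it is tagged B.
By R24 (it meets criterion V, it meets criterion H): it satisfies condition D.
By R26 (it is tagged P, it carries flag F1): it is tagged J.
By R27 (it is tagged J): it is classified as C1.
By R30 (it has marker Z, it is load-tested): it exceeds the weight limit.
By R31 (it has marker U1, it is in category A): it has a surface defect.
By R33 (it is coated, it is load-tested): it meets criterion S.
By R35 (it has marker Q1): it meets criterion T.
By R4 (it has marker K, it is held for review): it carries flag X1.
By R6 (it satisfies condition D, it meets spec): it satisfies condition J1.
By R12 (it satisfies condition J1, it is classified as C1): it is tagged B1.
By R13 (it is tagged B, it carries flag F1): it is tagged S1.
By R20 (it has a surface defect): it has attribute G.
By R25 (it exceeds the weight limit): it is from supplier B.
By R28 (it has attribute G, it meets criterion S): it is in state X.
By R32 (it is tagged S1, it meets spec): it has marker M1.
By R36 (it is from supplier B, it meets criterion Y, it is marked for recall): it is in state L.
By R38 (it is tagged B1, it passes visual inspection): it satisfies condition D1.
By R7 (it is in state X, it carries flag F): it is rejected.
By R9 (it is in state L, it is shipped, it satisfies condition D1): it has attribute W.
By R14 (it has marker M1, it meets criterion T): it is anodized.
By R11 (it is rejected, it is within tolerance, it is anodized): it requires rework.
By R18 (it has attribute W, it requires rework, it carries flag X1): it is in state P1.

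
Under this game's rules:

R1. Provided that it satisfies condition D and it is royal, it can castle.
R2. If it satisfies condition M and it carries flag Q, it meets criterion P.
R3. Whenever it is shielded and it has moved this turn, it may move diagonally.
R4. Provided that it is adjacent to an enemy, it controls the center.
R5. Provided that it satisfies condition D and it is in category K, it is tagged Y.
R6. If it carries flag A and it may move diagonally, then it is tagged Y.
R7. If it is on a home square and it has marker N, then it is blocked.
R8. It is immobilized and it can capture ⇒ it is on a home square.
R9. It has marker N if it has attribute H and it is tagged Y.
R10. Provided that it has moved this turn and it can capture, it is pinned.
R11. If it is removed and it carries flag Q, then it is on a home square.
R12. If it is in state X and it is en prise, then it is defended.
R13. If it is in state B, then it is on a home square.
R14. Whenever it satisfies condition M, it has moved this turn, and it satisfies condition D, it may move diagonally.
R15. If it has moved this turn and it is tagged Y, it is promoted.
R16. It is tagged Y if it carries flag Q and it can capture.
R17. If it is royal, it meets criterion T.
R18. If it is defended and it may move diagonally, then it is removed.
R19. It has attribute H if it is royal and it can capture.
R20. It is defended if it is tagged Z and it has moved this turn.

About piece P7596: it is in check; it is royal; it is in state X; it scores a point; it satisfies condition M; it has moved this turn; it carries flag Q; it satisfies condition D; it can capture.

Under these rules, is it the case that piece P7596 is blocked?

Forward chaining from the given facts derives: can castle, meets criterion P, is pinned, may move diagonally, is tagged Y, meets criterion T, has attribute H, has marker N, is promoted.
The only rule concluding "it is blocked" is R7, which needs "it is on a home square"; that is never established.

No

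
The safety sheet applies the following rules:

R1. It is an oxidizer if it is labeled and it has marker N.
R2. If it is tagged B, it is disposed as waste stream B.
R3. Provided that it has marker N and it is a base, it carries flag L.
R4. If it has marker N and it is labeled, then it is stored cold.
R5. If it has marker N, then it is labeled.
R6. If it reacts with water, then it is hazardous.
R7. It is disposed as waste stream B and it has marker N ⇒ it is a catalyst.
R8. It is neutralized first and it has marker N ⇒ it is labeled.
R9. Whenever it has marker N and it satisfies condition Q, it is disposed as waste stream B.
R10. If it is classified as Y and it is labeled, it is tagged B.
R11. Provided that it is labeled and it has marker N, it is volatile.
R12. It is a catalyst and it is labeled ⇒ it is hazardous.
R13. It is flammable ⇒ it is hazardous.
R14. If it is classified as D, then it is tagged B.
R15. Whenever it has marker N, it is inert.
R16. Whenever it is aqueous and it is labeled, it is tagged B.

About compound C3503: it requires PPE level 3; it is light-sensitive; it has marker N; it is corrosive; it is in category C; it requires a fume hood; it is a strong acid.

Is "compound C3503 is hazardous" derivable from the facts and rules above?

No

Forward chaining from the given facts derives: is labeled, is volatile, is inert, is an oxidizer, is stored cold.
Rules concluding "it is hazardous": R6 needs "it reacts with water"; R12 needs "it is a catalyst"; R13 needs "it is flammable" — none of these are established.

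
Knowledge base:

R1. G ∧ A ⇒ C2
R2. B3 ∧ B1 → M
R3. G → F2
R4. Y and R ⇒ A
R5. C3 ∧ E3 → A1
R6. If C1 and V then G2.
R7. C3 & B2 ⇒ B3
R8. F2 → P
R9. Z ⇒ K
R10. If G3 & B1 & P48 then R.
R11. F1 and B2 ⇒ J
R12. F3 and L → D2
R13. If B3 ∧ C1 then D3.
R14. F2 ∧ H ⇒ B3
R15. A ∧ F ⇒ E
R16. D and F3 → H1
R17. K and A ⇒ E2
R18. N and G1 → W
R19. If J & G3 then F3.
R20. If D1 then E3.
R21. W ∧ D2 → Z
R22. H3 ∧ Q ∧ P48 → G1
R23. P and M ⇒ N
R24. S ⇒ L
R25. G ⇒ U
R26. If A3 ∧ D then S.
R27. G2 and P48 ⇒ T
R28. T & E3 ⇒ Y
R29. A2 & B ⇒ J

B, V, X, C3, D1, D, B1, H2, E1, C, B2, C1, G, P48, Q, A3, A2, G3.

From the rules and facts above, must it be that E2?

No

Forward chaining from the given facts derives: F2, G2, B3, P, R, D3, E3, U, S, T, Y, J, M, A, A1, F3, N, L, C2, D2, H1.
The only rule concluding E2 is R17, which needs K; that is never established.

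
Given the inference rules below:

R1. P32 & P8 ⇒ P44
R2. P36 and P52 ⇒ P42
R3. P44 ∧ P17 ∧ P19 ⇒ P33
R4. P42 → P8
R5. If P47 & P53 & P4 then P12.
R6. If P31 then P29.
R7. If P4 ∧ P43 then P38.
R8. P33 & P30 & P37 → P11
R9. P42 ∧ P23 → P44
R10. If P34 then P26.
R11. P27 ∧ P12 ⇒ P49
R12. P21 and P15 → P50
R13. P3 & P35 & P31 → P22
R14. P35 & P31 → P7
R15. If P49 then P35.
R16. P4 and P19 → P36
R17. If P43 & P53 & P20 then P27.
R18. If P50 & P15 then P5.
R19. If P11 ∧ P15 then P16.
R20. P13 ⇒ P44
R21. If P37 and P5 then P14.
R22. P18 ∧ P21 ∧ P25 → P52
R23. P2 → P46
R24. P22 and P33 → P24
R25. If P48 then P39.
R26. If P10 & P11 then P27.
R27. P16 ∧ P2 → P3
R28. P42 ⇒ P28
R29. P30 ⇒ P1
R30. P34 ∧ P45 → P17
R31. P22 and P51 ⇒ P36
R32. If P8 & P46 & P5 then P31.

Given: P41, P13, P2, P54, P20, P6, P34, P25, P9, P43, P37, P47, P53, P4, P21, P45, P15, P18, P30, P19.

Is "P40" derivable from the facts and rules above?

No

Forward chaining from the given facts derives: P12, P38, P26, P50, P36, P27, P5, P44, P14, P52, P46, P1, P17, P42, P33, P8, P11, P49, P35, P16, P3, P28, P31, P29, P22, P7, P24.
No rule has P40 as its conclusion, and it is not among the given facts.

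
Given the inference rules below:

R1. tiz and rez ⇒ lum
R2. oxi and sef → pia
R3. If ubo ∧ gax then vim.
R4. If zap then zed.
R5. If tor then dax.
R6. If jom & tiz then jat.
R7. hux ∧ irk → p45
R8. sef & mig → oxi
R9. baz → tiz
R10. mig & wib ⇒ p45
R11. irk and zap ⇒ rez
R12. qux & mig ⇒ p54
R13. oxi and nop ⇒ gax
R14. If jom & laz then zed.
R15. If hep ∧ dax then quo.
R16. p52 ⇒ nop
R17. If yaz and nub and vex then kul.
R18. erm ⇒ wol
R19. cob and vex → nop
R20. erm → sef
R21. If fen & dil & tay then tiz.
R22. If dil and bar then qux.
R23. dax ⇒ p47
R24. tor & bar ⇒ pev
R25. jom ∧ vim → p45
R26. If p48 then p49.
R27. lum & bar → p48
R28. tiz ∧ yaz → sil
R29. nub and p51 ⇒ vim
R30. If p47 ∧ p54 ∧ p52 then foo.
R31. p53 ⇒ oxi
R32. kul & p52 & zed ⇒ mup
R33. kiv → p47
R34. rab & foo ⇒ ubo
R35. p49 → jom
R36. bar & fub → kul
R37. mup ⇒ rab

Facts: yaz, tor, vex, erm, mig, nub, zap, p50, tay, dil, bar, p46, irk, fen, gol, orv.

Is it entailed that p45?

Forward chaining from the given facts derives: zed, dax, rez, kul, wol, sef, tiz, qux, p47, pev, sil, lum, oxi, p54, p48, pia, p49, jom, jat.
Rules concluding p45: R7 needs hux; R10 needs wib; R25 needs vim — none of these are established.

No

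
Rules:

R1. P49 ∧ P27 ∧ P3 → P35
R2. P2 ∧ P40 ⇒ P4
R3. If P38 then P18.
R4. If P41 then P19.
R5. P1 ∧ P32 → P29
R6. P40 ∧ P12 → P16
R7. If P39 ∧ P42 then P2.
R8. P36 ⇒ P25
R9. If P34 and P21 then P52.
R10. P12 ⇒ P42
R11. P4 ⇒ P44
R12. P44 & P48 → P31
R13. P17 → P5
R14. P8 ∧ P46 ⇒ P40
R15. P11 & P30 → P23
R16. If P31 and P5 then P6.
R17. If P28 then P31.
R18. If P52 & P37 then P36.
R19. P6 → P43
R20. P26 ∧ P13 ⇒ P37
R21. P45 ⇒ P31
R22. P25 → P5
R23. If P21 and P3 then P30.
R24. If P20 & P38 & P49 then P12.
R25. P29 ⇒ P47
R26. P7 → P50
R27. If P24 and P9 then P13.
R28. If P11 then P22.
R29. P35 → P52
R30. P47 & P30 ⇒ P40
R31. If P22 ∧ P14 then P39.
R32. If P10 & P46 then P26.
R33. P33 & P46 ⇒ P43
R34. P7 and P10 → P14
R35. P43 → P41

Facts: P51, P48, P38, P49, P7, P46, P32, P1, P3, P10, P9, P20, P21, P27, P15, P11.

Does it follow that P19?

Forward chaining from the given facts derives: P35, P18, P29, P30, P12, P47, P50, P22, P52, P40, P26, P14, P16, P42, P23, P39, P2, P4, P44, P31.
The only rule concluding P19 is R4, which needs P41; that is never established.

No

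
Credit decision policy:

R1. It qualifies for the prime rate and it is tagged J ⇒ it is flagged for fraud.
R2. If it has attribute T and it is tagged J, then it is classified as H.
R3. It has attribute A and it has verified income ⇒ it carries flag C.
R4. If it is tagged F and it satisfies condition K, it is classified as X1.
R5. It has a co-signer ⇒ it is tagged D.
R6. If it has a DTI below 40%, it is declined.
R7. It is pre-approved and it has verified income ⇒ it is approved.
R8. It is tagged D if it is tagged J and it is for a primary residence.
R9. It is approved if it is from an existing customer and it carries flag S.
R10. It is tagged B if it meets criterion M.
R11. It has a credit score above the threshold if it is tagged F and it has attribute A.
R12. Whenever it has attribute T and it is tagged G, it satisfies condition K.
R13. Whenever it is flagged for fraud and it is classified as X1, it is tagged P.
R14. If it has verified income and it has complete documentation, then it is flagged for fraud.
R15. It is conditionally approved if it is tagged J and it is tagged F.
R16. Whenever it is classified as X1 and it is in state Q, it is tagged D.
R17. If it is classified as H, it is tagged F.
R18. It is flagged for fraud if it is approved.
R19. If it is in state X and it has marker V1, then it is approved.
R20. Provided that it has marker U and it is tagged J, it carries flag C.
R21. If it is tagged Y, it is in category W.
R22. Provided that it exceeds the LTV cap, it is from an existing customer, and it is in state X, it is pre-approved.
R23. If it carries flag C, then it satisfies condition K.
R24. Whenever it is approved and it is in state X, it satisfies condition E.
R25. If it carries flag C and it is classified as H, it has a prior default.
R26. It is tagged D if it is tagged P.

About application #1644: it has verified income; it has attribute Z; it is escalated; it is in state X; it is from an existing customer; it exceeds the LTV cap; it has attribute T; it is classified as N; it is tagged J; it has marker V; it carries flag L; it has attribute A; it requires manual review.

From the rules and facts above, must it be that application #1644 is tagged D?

By R2 (it has attribute T, it is tagged J): it is classified as H.
By R3 (it has attribute A, it has verified income): it carries flag C.
By R17 (it is classified as H): it is tagged F.
By R22 (it exceeds the LTV cap, it is from an existing customer, it is in state X): it is pre-approved.
By R23 (it carries flag C): it satisfies condition K.
By R4 (it is tagged F, it satisfies condition K): it is classified as X1.
By R7 (it is pre-approved, it has verified income): it is approved.
By R18 (it is approved): it is flagged for fraud.
By R13 (it is flagged for fraud, it is classified as X1): it is tagged P.
By R26 (it is tagged P): it is tagged D.

Yes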